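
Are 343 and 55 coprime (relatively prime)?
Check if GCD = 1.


Euclidean algorithm:
343 = 6 * 55 + 13
55 = 4 * 13 + 3
13 = 4 * 3 + 1
3 = 3 * 1 + 0
GCD(343, 55) = 1

Yes, coprime (GCD = 1)


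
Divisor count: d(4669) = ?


4669 = 7^1 × 23^1 × 29^1
d(4669) = (1+1) × (1+1) × (1+1) = 8

8 divisors


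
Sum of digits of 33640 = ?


3 + 3 + 6 + 4 + 0 = 16


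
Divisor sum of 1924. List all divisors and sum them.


Divisors of 1924: 1, 2, 4, 13, 26, 37, 52, 74, 148, 481, 962, 1924
Sum = 1 + 2 + 4 + 13 + 26 + 37 + 52 + 74 + 148 + 481 + 962 + 1924 = 3724

σ(1924) = 3724


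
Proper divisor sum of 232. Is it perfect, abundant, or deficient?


Proper divisors: 1, 2, 4, 8, 29, 58, 116
Sum = 1 + 2 + 4 + 8 + 29 + 58 + 116 = 218
218 < 232 → deficient

s(232) = 218 (deficient)


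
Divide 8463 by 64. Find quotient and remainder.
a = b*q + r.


8463 = 64 * 132 + 15
Check: 8448 + 15 = 8463

q = 132, r = 15


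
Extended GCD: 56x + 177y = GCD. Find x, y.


Tabular extended Euclidean (each row: r = 56*s + 177*t):
r=56, s=1, t=0
r=177, s=0, t=1
q=0: r=56, s=1, t=0   [56*(1) + 177*(0) = 56]
q=3: r=9, s=-3, t=1   [56*(-3) + 177*(1) = 9]
q=6: r=2, s=19, t=-6   [56*(19) + 177*(-6) = 2]
q=4: r=1, s=-79, t=25   [56*(-79) + 177*(25) = 1]
q=2: r=0, s=177, t=-56   [56*(177) + 177*(-56) = 0]
GCD = 1; from the row with r=1: x=-79, y=25
Check: 56*(-79) + 177*(25) = -4424 + 4425 = 1

GCD = 1, x = -79, y = 25


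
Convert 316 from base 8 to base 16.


316 (base 8) = 206 (decimal)
206 (decimal) = CE (base 16)


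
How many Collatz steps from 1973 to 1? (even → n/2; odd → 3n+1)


1973 → 5920 → 2960 → 1480 → 740 → 370 → 185 → 556 → 278 → 139 → 418 → 209 → 628 → 314 → 157 → 472 → 236 → 118 → 59 → 178 → 89 → 268 → 134 → 67 → 202 → 101 → 304 → 152 → 76 → 38 → 19 → 58 → 29 → 88 → 44 → 22 → 11 → 34 → 17 → 52 → 26 → 13 → 40 → 20 → 10 → 5 → 16 → 8 → 4 → 2 → 1
Total steps = 50

50 steps


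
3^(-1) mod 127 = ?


Use the extended Euclidean algorithm on (127, 3); each row r = 127*s + 3*t:
r=127, s=1, t=0
r=3, s=0, t=1
q=42: r=1, s=1, t=-42   [127*(1) + 3*(-42) = 1]
q=3: r=0, s=-3, t=127   [127*(-3) + 3*(127) = 0]
GCD = 1 with t = -42, so 3*(-42) ≡ 1 (mod 127)
Inverse = -42 mod 127 = 85
Check: 3 * 85 = 255 ≡ 1 (mod 127)

3^(-1) ≡ 85 (mod 127)


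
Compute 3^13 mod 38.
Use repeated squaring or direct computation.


3^1 mod 38 = 3
3^2 mod 38 = 9
3^3 mod 38 = 27
3^4 mod 38 = 5
3^5 mod 38 = 15
3^6 mod 38 = 7
3^7 mod 38 = 21
3^8 mod 38 = 25
3^9 mod 38 = 37
3^10 mod 38 = 35
3^11 mod 38 = 29
3^12 mod 38 = 11
3^13 mod 38 = 33


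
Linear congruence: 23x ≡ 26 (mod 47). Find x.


GCD(23, 47) = 1, unique solution
a^(-1) mod 47 = 45
x = 45 * 26 mod 47 = 42

x ≡ 42 (mod 47)


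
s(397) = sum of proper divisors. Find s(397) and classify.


Proper divisors: 1
Sum = 1 = 1
1 < 397 → deficient

s(397) = 1 (deficient)


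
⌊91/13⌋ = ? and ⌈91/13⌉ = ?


91/13 = 7.0000
floor = 7
ceil = 7

floor = 7, ceil = 7


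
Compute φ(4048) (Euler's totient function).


4048 = 2^4 × 11 × 23
Prime factors: 2, 11, 23
φ(4048) = 4048 × (1-1/2) × (1-1/11) × (1-1/23)
= 4048 × 1/2 × 10/11 × 22/23 = 1760

φ(4048) = 1760


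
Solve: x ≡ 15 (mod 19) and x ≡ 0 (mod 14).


M = 19*14 = 266
M1 = M/19 = 14, M2 = M/14 = 19
M1^(-1) mod 19 = 15, M2^(-1) mod 14 = 3
x = 15*14*15 + 0*19*3 = 3150
3150 mod 266 = 224
Check: 224 mod 19 = 15 ✓, 224 mod 14 = 0 ✓

x ≡ 224 (mod 266)


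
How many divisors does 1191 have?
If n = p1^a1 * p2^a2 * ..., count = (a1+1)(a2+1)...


1191 = 3^1 × 397^1
d(1191) = (1+1) × (1+1) = 4

4 divisors


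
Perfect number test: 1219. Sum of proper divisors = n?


Proper divisors of 1219: 1, 23, 53
Sum = 1 + 23 + 53 = 77

No, 1219 is not perfect (77 ≠ 1219)


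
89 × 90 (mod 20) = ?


89 × 90 = 8010
8010 mod 20 = 10


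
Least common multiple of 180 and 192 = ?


GCD(180, 192) = 12
LCM = 180*192/12 = 34560/12 = 2880

LCM = 2880


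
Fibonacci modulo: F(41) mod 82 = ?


F(k) mod 82 for k=1..41:
1, 1, 2, 3, 5, 8, 13, 21, 34, 55, 7, 62, 69, 49, 36, 3, 39, 42, 81, 41, 40, 81, 39, 38, 77, 33, 28, 61, 7, 68, 75, 61, 54, 33, 5, 38, 43, 81, 42, 41, 1
F(41) mod 82 = 1


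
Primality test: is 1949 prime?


Check divisors up to sqrt(1949) = 44.1475
No divisors found.
1949 is prime.

Yes, 1949 is prime


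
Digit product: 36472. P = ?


3 × 6 × 4 × 7 × 2 = 1008


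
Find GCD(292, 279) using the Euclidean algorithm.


292 = 1 * 279 + 13
279 = 21 * 13 + 6
13 = 2 * 6 + 1
6 = 6 * 1 + 0
GCD = 1


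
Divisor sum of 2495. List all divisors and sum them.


Divisors of 2495: 1, 5, 499, 2495
Sum = 1 + 5 + 499 + 2495 = 3000

σ(2495) = 3000


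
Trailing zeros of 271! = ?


floor(271/5) = 54
floor(271/25) = 10
floor(271/125) = 2
Total = 66

66 trailing zeros


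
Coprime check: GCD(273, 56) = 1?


Euclidean algorithm:
273 = 4 * 56 + 49
56 = 1 * 49 + 7
49 = 7 * 7 + 0
GCD(273, 56) = 7

No, not coprime (GCD = 7)


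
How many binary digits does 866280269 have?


866280269 in base 2 = 110011101000100110001101001101
Number of digits = 30

30 digits (base 2)


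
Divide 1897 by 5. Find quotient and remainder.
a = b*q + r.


1897 = 5 * 379 + 2
Check: 1895 + 2 = 1897

q = 379, r = 2


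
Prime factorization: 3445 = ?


3445 / 5 = 689
689 / 13 = 53
53 / 53 = 1
3445 = 5 × 13 × 53


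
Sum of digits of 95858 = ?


9 + 5 + 8 + 5 + 8 = 35


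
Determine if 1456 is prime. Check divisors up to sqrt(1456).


1456 / 2 = 728 (exact division)
1456 is NOT prime.

No, 1456 is not prime


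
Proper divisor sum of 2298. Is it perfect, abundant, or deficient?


Proper divisors: 1, 2, 3, 6, 383, 766, 1149
Sum = 1 + 2 + 3 + 6 + 383 + 766 + 1149 = 2310
2310 > 2298 → abundant

s(2298) = 2310 (abundant)


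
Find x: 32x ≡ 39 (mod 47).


GCD(32, 47) = 1, unique solution
a^(-1) mod 47 = 25
x = 25 * 39 mod 47 = 35

x ≡ 35 (mod 47)


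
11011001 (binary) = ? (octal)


11011001 (base 2) = 217 (decimal)
217 (decimal) = 331 (base 8)


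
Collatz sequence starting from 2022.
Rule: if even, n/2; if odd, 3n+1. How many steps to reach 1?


2022 → 1011 → 3034 → 1517 → 4552 → 2276 → 1138 → 569 → 1708 → 854 → 427 → 1282 → 641 → 1924 → 962 → 481 → 1444 → 722 → 361 → 1084 → 542 → 271 → 814 → 407 → 1222 → 611 → 1834 → 917 → 2752 → 1376 → 688 → 344 → 172 → 86 → 43 → 130 → 65 → 196 → 98 → 49 → 148 → 74 → 37 → 112 → 56 → 28 → 14 → 7 → 22 → 11 → 34 → 17 → 52 → 26 → 13 → 40 → 20 → 10 → 5 → 16 → 8 → 4 → 2 → 1
Total steps = 63

63 steps


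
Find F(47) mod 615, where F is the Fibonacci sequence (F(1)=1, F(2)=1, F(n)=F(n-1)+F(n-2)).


F(k) mod 615 for k=1..47:
1, 1, 2, 3, 5, 8, 13, 21, 34, 55, 89, 144, 233, 377, 610, 372, 367, 124, 491, 0, 491, 491, 367, 243, 610, 238, 233, 471, 89, 560, 34, 594, 13, 607, 5, 612, 2, 614, 1, 0, 1, 1, 2, 3, 5, 8, 13
F(47) mod 615 = 13


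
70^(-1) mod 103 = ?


Use the extended Euclidean algorithm on (103, 70); each row r = 103*s + 70*t:
r=103, s=1, t=0
r=70, s=0, t=1
q=1: r=33, s=1, t=-1   [103*(1) + 70*(-1) = 33]
q=2: r=4, s=-2, t=3   [103*(-2) + 70*(3) = 4]
q=8: r=1, s=17, t=-25   [103*(17) + 70*(-25) = 1]
q=4: r=0, s=-70, t=103   [103*(-70) + 70*(103) = 0]
GCD = 1 with t = -25, so 70*(-25) ≡ 1 (mod 103)
Inverse = -25 mod 103 = 78
Check: 70 * 78 = 5460 ≡ 1 (mod 103)

70^(-1) ≡ 78 (mod 103)


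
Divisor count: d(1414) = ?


1414 = 2^1 × 7^1 × 101^1
d(1414) = (1+1) × (1+1) × (1+1) = 8

8 divisors


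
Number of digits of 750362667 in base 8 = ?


750362667 in base 8 = 5456320053
Number of digits = 10

10 digits (base 8)


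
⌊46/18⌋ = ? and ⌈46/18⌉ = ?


46/18 = 2.5556
floor = 2
ceil = 3

floor = 2, ceil = 3


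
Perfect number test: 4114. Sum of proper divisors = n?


Proper divisors of 4114: 1, 2, 11, 17, 22, 34, 121, 187, 242, 374, 2057
Sum = 1 + 2 + 11 + 17 + 22 + 34 + 121 + 187 + 242 + 374 + 2057 = 3068

No, 4114 is not perfect (3068 ≠ 4114)


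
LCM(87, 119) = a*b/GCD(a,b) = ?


GCD(87, 119) = 1
LCM = 87*119/1 = 10353/1 = 10353

LCM = 10353


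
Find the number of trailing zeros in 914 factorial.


floor(914/5) = 182
floor(914/25) = 36
floor(914/125) = 7
floor(914/625) = 1
Total = 226

226 trailing zeros


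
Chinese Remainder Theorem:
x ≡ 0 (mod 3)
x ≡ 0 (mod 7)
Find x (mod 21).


M = 3*7 = 21
M1 = M/3 = 7, M2 = M/7 = 3
M1^(-1) mod 3 = 1, M2^(-1) mod 7 = 5
x = 0*7*1 + 0*3*5 = 0
0 mod 21 = 0
Check: 0 mod 3 = 0 ✓, 0 mod 7 = 0 ✓

x ≡ 0 (mod 21)


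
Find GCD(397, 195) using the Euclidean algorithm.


397 = 2 * 195 + 7
195 = 27 * 7 + 6
7 = 1 * 6 + 1
6 = 6 * 1 + 0
GCD = 1


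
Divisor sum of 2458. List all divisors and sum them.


Divisors of 2458: 1, 2, 1229, 2458
Sum = 1 + 2 + 1229 + 2458 = 3690

σ(2458) = 3690


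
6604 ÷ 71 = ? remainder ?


6604 = 71 * 93 + 1
Check: 6603 + 1 = 6604

q = 93, r = 1


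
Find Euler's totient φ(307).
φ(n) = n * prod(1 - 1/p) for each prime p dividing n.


307 = 307
Prime factors: 307
φ(307) = 307 × (1-1/307)
= 307 × 306/307 = 306

φ(307) = 306


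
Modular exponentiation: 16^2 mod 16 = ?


16^1 mod 16 = 0
16^2 mod 16 = 0


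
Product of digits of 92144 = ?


9 × 2 × 1 × 4 × 4 = 288


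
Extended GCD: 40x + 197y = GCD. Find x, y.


Tabular extended Euclidean (each row: r = 40*s + 197*t):
r=40, s=1, t=0
r=197, s=0, t=1
q=0: r=40, s=1, t=0   [40*(1) + 197*(0) = 40]
q=4: r=37, s=-4, t=1   [40*(-4) + 197*(1) = 37]
q=1: r=3, s=5, t=-1   [40*(5) + 197*(-1) = 3]
q=12: r=1, s=-64, t=13   [40*(-64) + 197*(13) = 1]
q=3: r=0, s=197, t=-40   [40*(197) + 197*(-40) = 0]
GCD = 1; from the row with r=1: x=-64, y=13
Check: 40*(-64) + 197*(13) = -2560 + 2561 = 1

GCD = 1, x = -64, y = 13


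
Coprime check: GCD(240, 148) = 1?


Euclidean algorithm:
240 = 1 * 148 + 92
148 = 1 * 92 + 56
92 = 1 * 56 + 36
56 = 1 * 36 + 20
36 = 1 * 20 + 16
20 = 1 * 16 + 4
16 = 4 * 4 + 0
GCD(240, 148) = 4

No, not coprime (GCD = 4)


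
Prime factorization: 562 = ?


562 / 2 = 281
281 / 281 = 1
562 = 2 × 281


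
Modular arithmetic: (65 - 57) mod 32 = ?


65 - 57 = 8
8 mod 32 = 8


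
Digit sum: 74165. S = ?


7 + 4 + 1 + 6 + 5 = 23


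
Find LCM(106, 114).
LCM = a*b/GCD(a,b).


GCD(106, 114) = 2
LCM = 106*114/2 = 12084/2 = 6042

LCM = 6042


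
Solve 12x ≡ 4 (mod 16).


GCD(12, 16) = 4 divides 4
Divide: 3x ≡ 1 (mod 4)
x ≡ 3 (mod 4)


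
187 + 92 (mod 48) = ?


187 + 92 = 279
279 mod 48 = 39


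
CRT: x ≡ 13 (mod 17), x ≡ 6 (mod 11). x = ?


M = 17*11 = 187
M1 = M/17 = 11, M2 = M/11 = 17
M1^(-1) mod 17 = 14, M2^(-1) mod 11 = 2
x = 13*11*14 + 6*17*2 = 2206
2206 mod 187 = 149
Check: 149 mod 17 = 13 ✓, 149 mod 11 = 6 ✓

x ≡ 149 (mod 187)


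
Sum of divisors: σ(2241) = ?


Divisors of 2241: 1, 3, 9, 27, 83, 249, 747, 2241
Sum = 1 + 3 + 9 + 27 + 83 + 249 + 747 + 2241 = 3360

σ(2241) = 3360


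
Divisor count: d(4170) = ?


4170 = 2^1 × 3^1 × 5^1 × 139^1
d(4170) = (1+1) × (1+1) × (1+1) × (1+1) = 16

16 divisors


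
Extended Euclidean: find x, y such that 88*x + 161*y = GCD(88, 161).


Tabular extended Euclidean (each row: r = 88*s + 161*t):
r=88, s=1, t=0
r=161, s=0, t=1
q=0: r=88, s=1, t=0   [88*(1) + 161*(0) = 88]
q=1: r=73, s=-1, t=1   [88*(-1) + 161*(1) = 73]
q=1: r=15, s=2, t=-1   [88*(2) + 161*(-1) = 15]
q=4: r=13, s=-9, t=5   [88*(-9) + 161*(5) = 13]
q=1: r=2, s=11, t=-6   [88*(11) + 161*(-6) = 2]
q=6: r=1, s=-75, t=41   [88*(-75) + 161*(41) = 1]
q=2: r=0, s=161, t=-88   [88*(161) + 161*(-88) = 0]
GCD = 1; from the row with r=1: x=-75, y=41
Check: 88*(-75) + 161*(41) = -6600 + 6601 = 1

GCD = 1, x = -75, y = 41


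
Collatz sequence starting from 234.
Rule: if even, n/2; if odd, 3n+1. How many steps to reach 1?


234 → 117 → 352 → 176 → 88 → 44 → 22 → 11 → 34 → 17 → 52 → 26 → 13 → 40 → 20 → 10 → 5 → 16 → 8 → 4 → 2 → 1
Total steps = 21

21 steps


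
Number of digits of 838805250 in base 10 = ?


838805250 has 9 digits in base 10
floor(log10(838805250)) + 1 = floor(8.9237) + 1 = 9

9 digits (base 10)


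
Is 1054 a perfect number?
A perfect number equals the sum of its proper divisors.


Proper divisors of 1054: 1, 2, 17, 31, 34, 62, 527
Sum = 1 + 2 + 17 + 31 + 34 + 62 + 527 = 674

No, 1054 is not perfect (674 ≠ 1054)


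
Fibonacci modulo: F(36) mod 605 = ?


F(k) mod 605 for k=1..36:
1, 1, 2, 3, 5, 8, 13, 21, 34, 55, 89, 144, 233, 377, 5, 382, 387, 164, 551, 110, 56, 166, 222, 388, 5, 393, 398, 186, 584, 165, 144, 309, 453, 157, 5, 162
F(36) mod 605 = 162


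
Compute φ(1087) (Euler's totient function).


1087 = 1087
Prime factors: 1087
φ(1087) = 1087 × (1-1/1087)
= 1087 × 1086/1087 = 1086

φ(1087) = 1086


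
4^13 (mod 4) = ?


4^1 mod 4 = 0
4^2 mod 4 = 0
4^3 mod 4 = 0
4^4 mod 4 = 0
4^5 mod 4 = 0
4^6 mod 4 = 0
4^7 mod 4 = 0
4^8 mod 4 = 0
4^9 mod 4 = 0
4^10 mod 4 = 0
4^11 mod 4 = 0
4^12 mod 4 = 0
4^13 mod 4 = 0


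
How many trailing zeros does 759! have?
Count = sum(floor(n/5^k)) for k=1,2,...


floor(759/5) = 151
floor(759/25) = 30
floor(759/125) = 6
floor(759/625) = 1
Total = 188

188 trailing zeros


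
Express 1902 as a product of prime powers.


1902 / 2 = 951
951 / 3 = 317
317 / 317 = 1
1902 = 2 × 3 × 317


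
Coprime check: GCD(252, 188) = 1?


Euclidean algorithm:
252 = 1 * 188 + 64
188 = 2 * 64 + 60
64 = 1 * 60 + 4
60 = 15 * 4 + 0
GCD(252, 188) = 4

No, not coprime (GCD = 4)


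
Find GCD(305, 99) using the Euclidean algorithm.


305 = 3 * 99 + 8
99 = 12 * 8 + 3
8 = 2 * 3 + 2
3 = 1 * 2 + 1
2 = 2 * 1 + 0
GCD = 1


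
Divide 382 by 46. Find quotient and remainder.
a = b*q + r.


382 = 46 * 8 + 14
Check: 368 + 14 = 382

q = 8, r = 14


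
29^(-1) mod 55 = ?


Use the extended Euclidean algorithm on (55, 29); each row r = 55*s + 29*t:
r=55, s=1, t=0
r=29, s=0, t=1
q=1: r=26, s=1, t=-1   [55*(1) + 29*(-1) = 26]
q=1: r=3, s=-1, t=2   [55*(-1) + 29*(2) = 3]
q=8: r=2, s=9, t=-17   [55*(9) + 29*(-17) = 2]
q=1: r=1, s=-10, t=19   [55*(-10) + 29*(19) = 1]
q=2: r=0, s=29, t=-55   [55*(29) + 29*(-55) = 0]
GCD = 1 with t = 19, so 29*(19) ≡ 1 (mod 55)
Inverse = 19 mod 55 = 19
Check: 29 * 19 = 551 ≡ 1 (mod 55)

29^(-1) ≡ 19 (mod 55)


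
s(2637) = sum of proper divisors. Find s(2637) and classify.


Proper divisors: 1, 3, 9, 293, 879
Sum = 1 + 3 + 9 + 293 + 879 = 1185
1185 < 2637 → deficient

s(2637) = 1185 (deficient)


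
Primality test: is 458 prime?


458 / 2 = 229 (exact division)
458 is NOT prime.

No, 458 is not prime


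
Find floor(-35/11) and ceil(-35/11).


-35/11 = -3.1818
floor = -4
ceil = -3

floor = -4, ceil = -3


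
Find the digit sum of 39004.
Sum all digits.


3 + 9 + 0 + 0 + 4 = 16


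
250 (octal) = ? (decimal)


250 (base 8) = 168 (decimal)
168 (decimal) = 168 (base 10)


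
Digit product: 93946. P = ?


9 × 3 × 9 × 4 × 6 = 5832


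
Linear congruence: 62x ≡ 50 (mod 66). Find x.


GCD(62, 66) = 2 divides 50
Divide: 31x ≡ 25 (mod 33)
x ≡ 4 (mod 33)


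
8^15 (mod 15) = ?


8^1 mod 15 = 8
8^2 mod 15 = 4
8^3 mod 15 = 2
8^4 mod 15 = 1
8^5 mod 15 = 8
8^6 mod 15 = 4
8^7 mod 15 = 2
8^8 mod 15 = 1
8^9 mod 15 = 8
8^10 mod 15 = 4
8^11 mod 15 = 2
8^12 mod 15 = 1
8^13 mod 15 = 8
8^14 mod 15 = 4
8^15 mod 15 = 2


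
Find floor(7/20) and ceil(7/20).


7/20 = 0.3500
floor = 0
ceil = 1

floor = 0, ceil = 1


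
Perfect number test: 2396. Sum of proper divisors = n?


Proper divisors of 2396: 1, 2, 4, 599, 1198
Sum = 1 + 2 + 4 + 599 + 1198 = 1804

No, 2396 is not perfect (1804 ≠ 2396)


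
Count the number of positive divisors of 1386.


1386 = 2^1 × 3^2 × 7^1 × 11^1
d(1386) = (1+1) × (2+1) × (1+1) × (1+1) = 24

24 divisors


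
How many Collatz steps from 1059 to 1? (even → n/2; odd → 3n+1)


1059 → 3178 → 1589 → 4768 → 2384 → 1192 → 596 → 298 → 149 → 448 → 224 → 112 → 56 → 28 → 14 → 7 → 22 → 11 → 34 → 17 → 52 → 26 → 13 → 40 → 20 → 10 → 5 → 16 → 8 → 4 → 2 → 1
Total steps = 31

31 steps


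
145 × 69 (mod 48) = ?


145 × 69 = 10005
10005 mod 48 = 21


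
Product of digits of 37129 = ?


3 × 7 × 1 × 2 × 9 = 378


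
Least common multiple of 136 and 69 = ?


GCD(136, 69) = 1
LCM = 136*69/1 = 9384/1 = 9384

LCM = 9384


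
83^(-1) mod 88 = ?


Use the extended Euclidean algorithm on (88, 83); each row r = 88*s + 83*t:
r=88, s=1, t=0
r=83, s=0, t=1
q=1: r=5, s=1, t=-1   [88*(1) + 83*(-1) = 5]
q=16: r=3, s=-16, t=17   [88*(-16) + 83*(17) = 3]
q=1: r=2, s=17, t=-18   [88*(17) + 83*(-18) = 2]
q=1: r=1, s=-33, t=35   [88*(-33) + 83*(35) = 1]
q=2: r=0, s=83, t=-88   [88*(83) + 83*(-88) = 0]
GCD = 1 with t = 35, so 83*(35) ≡ 1 (mod 88)
Inverse = 35 mod 88 = 35
Check: 83 * 35 = 2905 ≡ 1 (mod 88)

83^(-1) ≡ 35 (mod 88)


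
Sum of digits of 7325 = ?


7 + 3 + 2 + 5 = 17


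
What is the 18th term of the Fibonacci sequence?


Sequence: 1, 1, 2, 3, 5, 8, 13, 21, 34, 55, 89, 144, 233, 377, 610, 987, 1597, 2584
F(18) = 2584


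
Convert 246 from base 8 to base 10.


246 (base 8) = 166 (decimal)
166 (decimal) = 166 (base 10)


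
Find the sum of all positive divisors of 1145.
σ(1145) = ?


Divisors of 1145: 1, 5, 229, 1145
Sum = 1 + 5 + 229 + 1145 = 1380

σ(1145) = 1380


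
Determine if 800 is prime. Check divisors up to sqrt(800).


800 / 2 = 400 (exact division)
800 is NOT prime.

No, 800 is not prime


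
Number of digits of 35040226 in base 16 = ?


35040226 in base 16 = 216ABE2
Number of digits = 7

7 digits (base 16)


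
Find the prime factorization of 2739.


2739 / 3 = 913
913 / 11 = 83
83 / 83 = 1
2739 = 3 × 11 × 83


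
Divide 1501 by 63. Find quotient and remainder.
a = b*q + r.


1501 = 63 * 23 + 52
Check: 1449 + 52 = 1501

q = 23, r = 52


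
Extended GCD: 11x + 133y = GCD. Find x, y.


Tabular extended Euclidean (each row: r = 11*s + 133*t):
r=11, s=1, t=0
r=133, s=0, t=1
q=0: r=11, s=1, t=0   [11*(1) + 133*(0) = 11]
q=12: r=1, s=-12, t=1   [11*(-12) + 133*(1) = 1]
q=11: r=0, s=133, t=-11   [11*(133) + 133*(-11) = 0]
GCD = 1; from the row with r=1: x=-12, y=1
Check: 11*(-12) + 133*(1) = -132 + 133 = 1

GCD = 1, x = -12, y = 1


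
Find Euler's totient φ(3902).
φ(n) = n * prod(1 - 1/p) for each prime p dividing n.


3902 = 2 × 1951
Prime factors: 2, 1951
φ(3902) = 3902 × (1-1/2) × (1-1/1951)
= 3902 × 1/2 × 1950/1951 = 1950

φ(3902) = 1950


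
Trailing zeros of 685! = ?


floor(685/5) = 137
floor(685/25) = 27
floor(685/125) = 5
floor(685/625) = 1
Total = 170

170 trailing zeros


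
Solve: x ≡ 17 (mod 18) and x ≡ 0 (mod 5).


M = 18*5 = 90
M1 = M/18 = 5, M2 = M/5 = 18
M1^(-1) mod 18 = 11, M2^(-1) mod 5 = 2
x = 17*5*11 + 0*18*2 = 935
935 mod 90 = 35
Check: 35 mod 18 = 17 ✓, 35 mod 5 = 0 ✓

x ≡ 35 (mod 90)


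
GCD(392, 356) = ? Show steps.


392 = 1 * 356 + 36
356 = 9 * 36 + 32
36 = 1 * 32 + 4
32 = 8 * 4 + 0
GCD = 4


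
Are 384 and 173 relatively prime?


Euclidean algorithm:
384 = 2 * 173 + 38
173 = 4 * 38 + 21
38 = 1 * 21 + 17
21 = 1 * 17 + 4
17 = 4 * 4 + 1
4 = 4 * 1 + 0
GCD(384, 173) = 1

Yes, coprime (GCD = 1)


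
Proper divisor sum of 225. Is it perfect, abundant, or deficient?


Proper divisors: 1, 3, 5, 9, 15, 25, 45, 75
Sum = 1 + 3 + 5 + 9 + 15 + 25 + 45 + 75 = 178
178 < 225 → deficient

s(225) = 178 (deficient)


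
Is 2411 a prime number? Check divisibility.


Check divisors up to sqrt(2411) = 49.1019
No divisors found.
2411 is prime.

Yes, 2411 is prime


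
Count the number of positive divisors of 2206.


2206 = 2^1 × 1103^1
d(2206) = (1+1) × (1+1) = 4

4 divisors


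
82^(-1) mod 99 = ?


Use the extended Euclidean algorithm on (99, 82); each row r = 99*s + 82*t:
r=99, s=1, t=0
r=82, s=0, t=1
q=1: r=17, s=1, t=-1   [99*(1) + 82*(-1) = 17]
q=4: r=14, s=-4, t=5   [99*(-4) + 82*(5) = 14]
q=1: r=3, s=5, t=-6   [99*(5) + 82*(-6) = 3]
q=4: r=2, s=-24, t=29   [99*(-24) + 82*(29) = 2]
q=1: r=1, s=29, t=-35   [99*(29) + 82*(-35) = 1]
q=2: r=0, s=-82, t=99   [99*(-82) + 82*(99) = 0]
GCD = 1 with t = -35, so 82*(-35) ≡ 1 (mod 99)
Inverse = -35 mod 99 = 64
Check: 82 * 64 = 5248 ≡ 1 (mod 99)

82^(-1) ≡ 64 (mod 99)


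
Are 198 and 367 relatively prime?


Euclidean algorithm:
367 = 1 * 198 + 169
198 = 1 * 169 + 29
169 = 5 * 29 + 24
29 = 1 * 24 + 5
24 = 4 * 5 + 4
5 = 1 * 4 + 1
4 = 4 * 1 + 0
GCD(198, 367) = 1

Yes, coprime (GCD = 1)


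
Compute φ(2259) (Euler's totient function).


2259 = 3^2 × 251
Prime factors: 3, 251
φ(2259) = 2259 × (1-1/3) × (1-1/251)
= 2259 × 2/3 × 250/251 = 1500

φ(2259) = 1500


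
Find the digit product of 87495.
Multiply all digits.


8 × 7 × 4 × 9 × 5 = 10080


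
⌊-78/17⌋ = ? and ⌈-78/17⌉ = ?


-78/17 = -4.5882
floor = -5
ceil = -4

floor = -5, ceil = -4


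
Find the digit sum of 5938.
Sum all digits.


5 + 9 + 3 + 8 = 25


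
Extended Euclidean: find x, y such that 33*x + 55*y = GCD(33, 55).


Tabular extended Euclidean (each row: r = 33*s + 55*t):
r=33, s=1, t=0
r=55, s=0, t=1
q=0: r=33, s=1, t=0   [33*(1) + 55*(0) = 33]
q=1: r=22, s=-1, t=1   [33*(-1) + 55*(1) = 22]
q=1: r=11, s=2, t=-1   [33*(2) + 55*(-1) = 11]
q=2: r=0, s=-5, t=3   [33*(-5) + 55*(3) = 0]
GCD = 11; from the row with r=11: x=2, y=-1
Check: 33*(2) + 55*(-1) = 66 - 55 = 11

GCD = 11, x = 2, y = -1


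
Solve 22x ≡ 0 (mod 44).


GCD(22, 44) = 22 divides 0
Divide: 1x ≡ 0 (mod 2)
x ≡ 0 (mod 2)


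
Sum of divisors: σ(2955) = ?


Divisors of 2955: 1, 3, 5, 15, 197, 591, 985, 2955
Sum = 1 + 3 + 5 + 15 + 197 + 591 + 985 + 2955 = 4752

σ(2955) = 4752


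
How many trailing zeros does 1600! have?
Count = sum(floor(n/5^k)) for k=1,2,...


floor(1600/5) = 320
floor(1600/25) = 64
floor(1600/125) = 12
floor(1600/625) = 2
Total = 398

398 trailing zeros


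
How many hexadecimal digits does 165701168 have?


165701168 in base 16 = 9E06630
Number of digits = 7

7 digits (base 16)


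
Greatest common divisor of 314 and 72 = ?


314 = 4 * 72 + 26
72 = 2 * 26 + 20
26 = 1 * 20 + 6
20 = 3 * 6 + 2
6 = 3 * 2 + 0
GCD = 2


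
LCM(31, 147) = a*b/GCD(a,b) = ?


GCD(31, 147) = 1
LCM = 31*147/1 = 4557/1 = 4557

LCM = 4557


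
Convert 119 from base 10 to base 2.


119 (base 10) = 119 (decimal)
119 (decimal) = 1110111 (base 2)


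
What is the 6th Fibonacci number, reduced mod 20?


F(k) mod 20 for k=1..6:
1, 1, 2, 3, 5, 8
F(6) mod 20 = 8


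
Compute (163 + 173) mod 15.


163 + 173 = 336
336 mod 15 = 6


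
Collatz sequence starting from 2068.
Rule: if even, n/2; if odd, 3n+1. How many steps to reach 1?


2068 → 1034 → 517 → 1552 → 776 → 388 → 194 → 97 → 292 → 146 → 73 → 220 → 110 → 55 → 166 → 83 → 250 → 125 → 376 → 188 → 94 → 47 → 142 → 71 → 214 → 107 → 322 → 161 → 484 → 242 → 121 → 364 → 182 → 91 → 274 → 137 → 412 → 206 → 103 → 310 → 155 → 466 → 233 → 700 → 350 → 175 → 526 → 263 → 790 → 395 → 1186 → 593 → 1780 → 890 → 445 → 1336 → 668 → 334 → 167 → 502 → 251 → 754 → 377 → 1132 → 566 → 283 → 850 → 425 → 1276 → 638 → 319 → 958 → 479 → 1438 → 719 → 2158 → 1079 → 3238 → 1619 → 4858 → 2429 → 7288 → 3644 → 1822 → 911 → 2734 → 1367 → 4102 → 2051 → 6154 → 3077 → 9232 → 4616 → 2308 → 1154 → 577 → 1732 → 866 → 433 → 1300 → 650 → 325 → 976 → 488 → 244 → 122 → 61 → 184 → 92 → 46 → 23 → 70 → 35 → 106 → 53 → 160 → 80 → 40 → 20 → 10 → 5 → 16 → 8 → 4 → 2 → 1
Total steps = 125

125 steps


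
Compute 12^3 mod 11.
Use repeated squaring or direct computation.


12^1 mod 11 = 1
12^2 mod 11 = 1
12^3 mod 11 = 1


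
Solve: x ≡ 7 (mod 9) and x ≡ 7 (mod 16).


M = 9*16 = 144
M1 = M/9 = 16, M2 = M/16 = 9
M1^(-1) mod 9 = 4, M2^(-1) mod 16 = 9
x = 7*16*4 + 7*9*9 = 1015
1015 mod 144 = 7
Check: 7 mod 9 = 7 ✓, 7 mod 16 = 7 ✓

x ≡ 7 (mod 144)


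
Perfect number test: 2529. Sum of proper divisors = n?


Proper divisors of 2529: 1, 3, 9, 281, 843
Sum = 1 + 3 + 9 + 281 + 843 = 1137

No, 2529 is not perfect (1137 ≠ 2529)


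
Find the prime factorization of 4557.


4557 / 3 = 1519
1519 / 7 = 217
217 / 7 = 31
31 / 31 = 1
4557 = 3 × 7^2 × 31


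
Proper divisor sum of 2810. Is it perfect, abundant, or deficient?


Proper divisors: 1, 2, 5, 10, 281, 562, 1405
Sum = 1 + 2 + 5 + 10 + 281 + 562 + 1405 = 2266
2266 < 2810 → deficient

s(2810) = 2266 (deficient)


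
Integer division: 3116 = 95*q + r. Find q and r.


3116 = 95 * 32 + 76
Check: 3040 + 76 = 3116

q = 32, r = 76


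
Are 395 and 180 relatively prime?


Euclidean algorithm:
395 = 2 * 180 + 35
180 = 5 * 35 + 5
35 = 7 * 5 + 0
GCD(395, 180) = 5

No, not coprime (GCD = 5)


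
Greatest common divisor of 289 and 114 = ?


289 = 2 * 114 + 61
114 = 1 * 61 + 53
61 = 1 * 53 + 8
53 = 6 * 8 + 5
8 = 1 * 5 + 3
5 = 1 * 3 + 2
3 = 1 * 2 + 1
2 = 2 * 1 + 0
GCD = 1


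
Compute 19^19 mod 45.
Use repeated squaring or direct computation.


19^1 mod 45 = 19
19^2 mod 45 = 1
19^3 mod 45 = 19
19^4 mod 45 = 1
19^5 mod 45 = 19
19^6 mod 45 = 1
19^7 mod 45 = 19
19^8 mod 45 = 1
19^9 mod 45 = 19
19^10 mod 45 = 1
19^11 mod 45 = 19
19^12 mod 45 = 1
19^13 mod 45 = 19
19^14 mod 45 = 1
19^15 mod 45 = 19
19^16 mod 45 = 1
19^17 mod 45 = 19
19^18 mod 45 = 1
19^19 mod 45 = 19


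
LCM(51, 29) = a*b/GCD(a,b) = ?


GCD(51, 29) = 1
LCM = 51*29/1 = 1479/1 = 1479

LCM = 1479


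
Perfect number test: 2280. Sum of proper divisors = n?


Proper divisors of 2280: 1, 2, 3, 4, 5, 6, 8, 10, 12, 15, 19, 20, 24, 30, 38, 40, 57, 60, 76, 95, 114, 120, 152, 190, 228, 285, 380, 456, 570, 760, 1140
Sum = 1 + 2 + 3 + 4 + 5 + 6 + 8 + 10 + 12 + 15 + 19 + 20 + 24 + 30 + 38 + 40 + 57 + 60 + 76 + 95 + 114 + 120 + 152 + 190 + 228 + 285 + 380 + 456 + 570 + 760 + 1140 = 4920

No, 2280 is not perfect (4920 ≠ 2280)


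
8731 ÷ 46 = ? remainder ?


8731 = 46 * 189 + 37
Check: 8694 + 37 = 8731

q = 189, r = 37


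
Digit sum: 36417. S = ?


3 + 6 + 4 + 1 + 7 = 21


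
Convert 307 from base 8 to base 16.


307 (base 8) = 199 (decimal)
199 (decimal) = C7 (base 16)


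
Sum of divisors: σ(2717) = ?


Divisors of 2717: 1, 11, 13, 19, 143, 209, 247, 2717
Sum = 1 + 11 + 13 + 19 + 143 + 209 + 247 + 2717 = 3360

σ(2717) = 3360


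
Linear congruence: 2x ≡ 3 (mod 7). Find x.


GCD(2, 7) = 1, unique solution
a^(-1) mod 7 = 4
x = 4 * 3 mod 7 = 5

x ≡ 5 (mod 7)


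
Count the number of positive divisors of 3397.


3397 = 43^1 × 79^1
d(3397) = (1+1) × (1+1) = 4

4 divisors


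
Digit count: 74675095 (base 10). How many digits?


74675095 has 8 digits in base 10
floor(log10(74675095)) + 1 = floor(7.8732) + 1 = 8

8 digits (base 10)


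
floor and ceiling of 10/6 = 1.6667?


10/6 = 1.6667
floor = 1
ceil = 2

floor = 1, ceil = 2


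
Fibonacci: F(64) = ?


Sequence: 1, 1, 2, 3, 5, 8, 13, 21, 34, 55, 89, 144, 233, 377, 610, 987, 1597, 2584, 4181, 6765, 10946, 17711, 28657, 46368, 75025, 121393, 196418, 317811, 514229, 832040, 1346269, 2178309, 3524578, 5702887, 9227465, 14930352, 24157817, 39088169, 63245986, 102334155, 165580141, 267914296, 433494437, 701408733, 1134903170, 1836311903, 2971215073, 4807526976, 7778742049, 12586269025, 20365011074, 32951280099, 53316291173, 86267571272, 139583862445, 225851433717, 365435296162, 591286729879, 956722026041, 1548008755920, 2504730781961, 4052739537881, 6557470319842, 10610209857723
F(64) = 10610209857723


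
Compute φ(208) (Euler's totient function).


208 = 2^4 × 13
Prime factors: 2, 13
φ(208) = 208 × (1-1/2) × (1-1/13)
= 208 × 1/2 × 12/13 = 96

φ(208) = 96


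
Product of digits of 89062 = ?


8 × 9 × 0 × 6 × 2 = 0


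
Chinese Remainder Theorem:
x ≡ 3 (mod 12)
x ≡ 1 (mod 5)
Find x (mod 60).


M = 12*5 = 60
M1 = M/12 = 5, M2 = M/5 = 12
M1^(-1) mod 12 = 5, M2^(-1) mod 5 = 3
x = 3*5*5 + 1*12*3 = 111
111 mod 60 = 51
Check: 51 mod 12 = 3 ✓, 51 mod 5 = 1 ✓

x ≡ 51 (mod 60)


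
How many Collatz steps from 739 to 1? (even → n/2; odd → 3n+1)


739 → 2218 → 1109 → 3328 → 1664 → 832 → 416 → 208 → 104 → 52 → 26 → 13 → 40 → 20 → 10 → 5 → 16 → 8 → 4 → 2 → 1
Total steps = 20

20 steps


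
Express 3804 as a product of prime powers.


3804 / 2 = 1902
1902 / 2 = 951
951 / 3 = 317
317 / 317 = 1
3804 = 2^2 × 3 × 317


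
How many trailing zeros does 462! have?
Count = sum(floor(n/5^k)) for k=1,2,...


floor(462/5) = 92
floor(462/25) = 18
floor(462/125) = 3
Total = 113

113 trailing zeros


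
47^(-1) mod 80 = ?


Use the extended Euclidean algorithm on (80, 47); each row r = 80*s + 47*t:
r=80, s=1, t=0
r=47, s=0, t=1
q=1: r=33, s=1, t=-1   [80*(1) + 47*(-1) = 33]
q=1: r=14, s=-1, t=2   [80*(-1) + 47*(2) = 14]
q=2: r=5, s=3, t=-5   [80*(3) + 47*(-5) = 5]
q=2: r=4, s=-7, t=12   [80*(-7) + 47*(12) = 4]
q=1: r=1, s=10, t=-17   [80*(10) + 47*(-17) = 1]
q=4: r=0, s=-47, t=80   [80*(-47) + 47*(80) = 0]
GCD = 1 with t = -17, so 47*(-17) ≡ 1 (mod 80)
Inverse = -17 mod 80 = 63
Check: 47 * 63 = 2961 ≡ 1 (mod 80)

47^(-1) ≡ 63 (mod 80)


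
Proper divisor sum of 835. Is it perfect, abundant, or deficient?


Proper divisors: 1, 5, 167
Sum = 1 + 5 + 167 = 173
173 < 835 → deficient

s(835) = 173 (deficient)


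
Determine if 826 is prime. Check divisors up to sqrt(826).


826 / 2 = 413 (exact division)
826 is NOT prime.

No, 826 is not prime


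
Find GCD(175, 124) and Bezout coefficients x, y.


Tabular extended Euclidean (each row: r = 175*s + 124*t):
r=175, s=1, t=0
r=124, s=0, t=1
q=1: r=51, s=1, t=-1   [175*(1) + 124*(-1) = 51]
q=2: r=22, s=-2, t=3   [175*(-2) + 124*(3) = 22]
q=2: r=7, s=5, t=-7   [175*(5) + 124*(-7) = 7]
q=3: r=1, s=-17, t=24   [175*(-17) + 124*(24) = 1]
q=7: r=0, s=124, t=-175   [175*(124) + 124*(-175) = 0]
GCD = 1; from the row with r=1: x=-17, y=24
Check: 175*(-17) + 124*(24) = -2975 + 2976 = 1

GCD = 1, x = -17, y = 24


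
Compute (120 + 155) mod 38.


120 + 155 = 275
275 mod 38 = 9


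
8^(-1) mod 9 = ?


Use the extended Euclidean algorithm on (9, 8); each row r = 9*s + 8*t:
r=9, s=1, t=0
r=8, s=0, t=1
q=1: r=1, s=1, t=-1   [9*(1) + 8*(-1) = 1]
q=8: r=0, s=-8, t=9   [9*(-8) + 8*(9) = 0]
GCD = 1 with t = -1, so 8*(-1) ≡ 1 (mod 9)
Inverse = -1 mod 9 = 8
Check: 8 * 8 = 64 ≡ 1 (mod 9)

8^(-1) ≡ 8 (mod 9)


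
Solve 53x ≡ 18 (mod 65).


GCD(53, 65) = 1, unique solution
a^(-1) mod 65 = 27
x = 27 * 18 mod 65 = 31

x ≡ 31 (mod 65)


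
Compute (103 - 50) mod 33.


103 - 50 = 53
53 mod 33 = 20


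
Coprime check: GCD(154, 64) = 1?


Euclidean algorithm:
154 = 2 * 64 + 26
64 = 2 * 26 + 12
26 = 2 * 12 + 2
12 = 6 * 2 + 0
GCD(154, 64) = 2

No, not coprime (GCD = 2)


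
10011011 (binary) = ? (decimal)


10011011 (base 2) = 155 (decimal)
155 (decimal) = 155 (base 10)


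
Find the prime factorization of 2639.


2639 / 7 = 377
377 / 13 = 29
29 / 29 = 1
2639 = 7 × 13 × 29


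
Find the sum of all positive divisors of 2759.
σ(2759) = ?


Divisors of 2759: 1, 31, 89, 2759
Sum = 1 + 31 + 89 + 2759 = 2880

σ(2759) = 2880


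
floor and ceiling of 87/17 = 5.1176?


87/17 = 5.1176
floor = 5
ceil = 6

floor = 5, ceil = 6


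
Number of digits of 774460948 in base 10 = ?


774460948 has 9 digits in base 10
floor(log10(774460948)) + 1 = floor(8.8890) + 1 = 9

9 digits (base 10)


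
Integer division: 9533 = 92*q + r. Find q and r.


9533 = 92 * 103 + 57
Check: 9476 + 57 = 9533

q = 103, r = 57


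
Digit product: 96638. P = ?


9 × 6 × 6 × 3 × 8 = 7776


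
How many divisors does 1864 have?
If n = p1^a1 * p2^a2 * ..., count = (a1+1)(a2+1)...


1864 = 2^3 × 233^1
d(1864) = (3+1) × (1+1) = 8

8 divisors


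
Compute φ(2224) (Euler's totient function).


2224 = 2^4 × 139
Prime factors: 2, 139
φ(2224) = 2224 × (1-1/2) × (1-1/139)
= 2224 × 1/2 × 138/139 = 1104

φ(2224) = 1104


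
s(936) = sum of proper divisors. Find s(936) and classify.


Proper divisors: 1, 2, 3, 4, 6, 8, 9, 12, 13, 18, 24, 26, 36, 39, 52, 72, 78, 104, 117, 156, 234, 312, 468
Sum = 1 + 2 + 3 + 4 + 6 + 8 + 9 + 12 + 13 + 18 + 24 + 26 + 36 + 39 + 52 + 72 + 78 + 104 + 117 + 156 + 234 + 312 + 468 = 1794
1794 > 936 → abundant

s(936) = 1794 (abundant)


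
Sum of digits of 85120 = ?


8 + 5 + 1 + 2 + 0 = 16


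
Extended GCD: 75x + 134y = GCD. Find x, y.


Tabular extended Euclidean (each row: r = 75*s + 134*t):
r=75, s=1, t=0
r=134, s=0, t=1
q=0: r=75, s=1, t=0   [75*(1) + 134*(0) = 75]
q=1: r=59, s=-1, t=1   [75*(-1) + 134*(1) = 59]
q=1: r=16, s=2, t=-1   [75*(2) + 134*(-1) = 16]
q=3: r=11, s=-7, t=4   [75*(-7) + 134*(4) = 11]
q=1: r=5, s=9, t=-5   [75*(9) + 134*(-5) = 5]
q=2: r=1, s=-25, t=14   [75*(-25) + 134*(14) = 1]
q=5: r=0, s=134, t=-75   [75*(134) + 134*(-75) = 0]
GCD = 1; from the row with r=1: x=-25, y=14
Check: 75*(-25) + 134*(14) = -1875 + 1876 = 1

GCD = 1, x = -25, y = 14


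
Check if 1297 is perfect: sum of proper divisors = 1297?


Proper divisors of 1297: 1
Sum = 1 = 1

No, 1297 is not perfect (1 ≠ 1297)


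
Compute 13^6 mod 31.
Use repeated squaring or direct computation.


13^1 mod 31 = 13
13^2 mod 31 = 14
13^3 mod 31 = 27
13^4 mod 31 = 10
13^5 mod 31 = 6
13^6 mod 31 = 16


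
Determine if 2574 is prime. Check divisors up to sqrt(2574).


2574 / 2 = 1287 (exact division)
2574 is NOT prime.

No, 2574 is not prime


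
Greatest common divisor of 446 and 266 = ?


446 = 1 * 266 + 180
266 = 1 * 180 + 86
180 = 2 * 86 + 8
86 = 10 * 8 + 6
8 = 1 * 6 + 2
6 = 3 * 2 + 0
GCD = 2


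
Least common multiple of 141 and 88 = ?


GCD(141, 88) = 1
LCM = 141*88/1 = 12408/1 = 12408

LCM = 12408


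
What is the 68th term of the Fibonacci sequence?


Sequence: 1, 1, 2, 3, 5, 8, 13, 21, 34, 55, 89, 144, 233, 377, 610, 987, 1597, 2584, 4181, 6765, 10946, 17711, 28657, 46368, 75025, 121393, 196418, 317811, 514229, 832040, 1346269, 2178309, 3524578, 5702887, 9227465, 14930352, 24157817, 39088169, 63245986, 102334155, 165580141, 267914296, 433494437, 701408733, 1134903170, 1836311903, 2971215073, 4807526976, 7778742049, 12586269025, 20365011074, 32951280099, 53316291173, 86267571272, 139583862445, 225851433717, 365435296162, 591286729879, 956722026041, 1548008755920, 2504730781961, 4052739537881, 6557470319842, 10610209857723, 17167680177565, 27777890035288, 44945570212853, 72723460248141
F(68) = 72723460248141


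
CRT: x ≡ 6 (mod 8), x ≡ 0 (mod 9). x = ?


M = 8*9 = 72
M1 = M/8 = 9, M2 = M/9 = 8
M1^(-1) mod 8 = 1, M2^(-1) mod 9 = 8
x = 6*9*1 + 0*8*8 = 54
54 mod 72 = 54
Check: 54 mod 8 = 6 ✓, 54 mod 9 = 0 ✓

x ≡ 54 (mod 72)


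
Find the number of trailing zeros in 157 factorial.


floor(157/5) = 31
floor(157/25) = 6
floor(157/125) = 1
Total = 38

38 trailing zeros


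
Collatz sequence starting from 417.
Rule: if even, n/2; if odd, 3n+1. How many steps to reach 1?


417 → 1252 → 626 → 313 → 940 → 470 → 235 → 706 → 353 → 1060 → 530 → 265 → 796 → 398 → 199 → 598 → 299 → 898 → 449 → 1348 → 674 → 337 → 1012 → 506 → 253 → 760 → 380 → 190 → 95 → 286 → 143 → 430 → 215 → 646 → 323 → 970 → 485 → 1456 → 728 → 364 → 182 → 91 → 274 → 137 → 412 → 206 → 103 → 310 → 155 → 466 → 233 → 700 → 350 → 175 → 526 → 263 → 790 → 395 → 1186 → 593 → 1780 → 890 → 445 → 1336 → 668 → 334 → 167 → 502 → 251 → 754 → 377 → 1132 → 566 → 283 → 850 → 425 → 1276 → 638 → 319 → 958 → 479 → 1438 → 719 → 2158 → 1079 → 3238 → 1619 → 4858 → 2429 → 7288 → 3644 → 1822 → 911 → 2734 → 1367 → 4102 → 2051 → 6154 → 3077 → 9232 → 4616 → 2308 → 1154 → 577 → 1732 → 866 → 433 → 1300 → 650 → 325 → 976 → 488 → 244 → 122 → 61 → 184 → 92 → 46 → 23 → 70 → 35 → 106 → 53 → 160 → 80 → 40 → 20 → 10 → 5 → 16 → 8 → 4 → 2 → 1
Total steps = 133

133 steps


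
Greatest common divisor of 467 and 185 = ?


467 = 2 * 185 + 97
185 = 1 * 97 + 88
97 = 1 * 88 + 9
88 = 9 * 9 + 7
9 = 1 * 7 + 2
7 = 3 * 2 + 1
2 = 2 * 1 + 0
GCD = 1


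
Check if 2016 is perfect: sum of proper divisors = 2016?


Proper divisors of 2016: 1, 2, 3, 4, 6, 7, 8, 9, 12, 14, 16, 18, 21, 24, 28, 32, 36, 42, 48, 56, 63, 72, 84, 96, 112, 126, 144, 168, 224, 252, 288, 336, 504, 672, 1008
Sum = 1 + 2 + 3 + 4 + 6 + 7 + 8 + 9 + 12 + 14 + 16 + 18 + 21 + 24 + 28 + 32 + 36 + 42 + 48 + 56 + 63 + 72 + 84 + 96 + 112 + 126 + 144 + 168 + 224 + 252 + 288 + 336 + 504 + 672 + 1008 = 4536

No, 2016 is not perfect (4536 ≠ 2016)


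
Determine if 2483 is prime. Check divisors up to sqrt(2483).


2483 / 13 = 191 (exact division)
2483 is NOT prime.

No, 2483 is not prime


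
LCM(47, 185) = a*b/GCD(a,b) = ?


GCD(47, 185) = 1
LCM = 47*185/1 = 8695/1 = 8695

LCM = 8695


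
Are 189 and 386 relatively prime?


Euclidean algorithm:
386 = 2 * 189 + 8
189 = 23 * 8 + 5
8 = 1 * 5 + 3
5 = 1 * 3 + 2
3 = 1 * 2 + 1
2 = 2 * 1 + 0
GCD(189, 386) = 1

Yes, coprime (GCD = 1)


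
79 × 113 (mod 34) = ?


79 × 113 = 8927
8927 mod 34 = 19


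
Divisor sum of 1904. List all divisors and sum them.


Divisors of 1904: 1, 2, 4, 7, 8, 14, 16, 17, 28, 34, 56, 68, 112, 119, 136, 238, 272, 476, 952, 1904
Sum = 1 + 2 + 4 + 7 + 8 + 14 + 16 + 17 + 28 + 34 + 56 + 68 + 112 + 119 + 136 + 238 + 272 + 476 + 952 + 1904 = 4464

σ(1904) = 4464


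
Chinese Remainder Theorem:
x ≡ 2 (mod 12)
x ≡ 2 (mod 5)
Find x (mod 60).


M = 12*5 = 60
M1 = M/12 = 5, M2 = M/5 = 12
M1^(-1) mod 12 = 5, M2^(-1) mod 5 = 3
x = 2*5*5 + 2*12*3 = 122
122 mod 60 = 2
Check: 2 mod 12 = 2 ✓, 2 mod 5 = 2 ✓

x ≡ 2 (mod 60)


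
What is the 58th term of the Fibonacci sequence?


Sequence: 1, 1, 2, 3, 5, 8, 13, 21, 34, 55, 89, 144, 233, 377, 610, 987, 1597, 2584, 4181, 6765, 10946, 17711, 28657, 46368, 75025, 121393, 196418, 317811, 514229, 832040, 1346269, 2178309, 3524578, 5702887, 9227465, 14930352, 24157817, 39088169, 63245986, 102334155, 165580141, 267914296, 433494437, 701408733, 1134903170, 1836311903, 2971215073, 4807526976, 7778742049, 12586269025, 20365011074, 32951280099, 53316291173, 86267571272, 139583862445, 225851433717, 365435296162, 591286729879
F(58) = 591286729879


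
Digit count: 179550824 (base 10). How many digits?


179550824 has 9 digits in base 10
floor(log10(179550824)) + 1 = floor(8.2542) + 1 = 9

9 digits (base 10)


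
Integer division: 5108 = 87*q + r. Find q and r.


5108 = 87 * 58 + 62
Check: 5046 + 62 = 5108

q = 58, r = 62


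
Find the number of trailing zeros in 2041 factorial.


floor(2041/5) = 408
floor(2041/25) = 81
floor(2041/125) = 16
floor(2041/625) = 3
Total = 508

508 trailing zeros


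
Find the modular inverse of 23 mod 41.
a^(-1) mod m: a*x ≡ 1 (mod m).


Use the extended Euclidean algorithm on (41, 23); each row r = 41*s + 23*t:
r=41, s=1, t=0
r=23, s=0, t=1
q=1: r=18, s=1, t=-1   [41*(1) + 23*(-1) = 18]
q=1: r=5, s=-1, t=2   [41*(-1) + 23*(2) = 5]
q=3: r=3, s=4, t=-7   [41*(4) + 23*(-7) = 3]
q=1: r=2, s=-5, t=9   [41*(-5) + 23*(9) = 2]
q=1: r=1, s=9, t=-16   [41*(9) + 23*(-16) = 1]
q=2: r=0, s=-23, t=41   [41*(-23) + 23*(41) = 0]
GCD = 1 with t = -16, so 23*(-16) ≡ 1 (mod 41)
Inverse = -16 mod 41 = 25
Check: 23 * 25 = 575 ≡ 1 (mod 41)

23^(-1) ≡ 25 (mod 41)
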